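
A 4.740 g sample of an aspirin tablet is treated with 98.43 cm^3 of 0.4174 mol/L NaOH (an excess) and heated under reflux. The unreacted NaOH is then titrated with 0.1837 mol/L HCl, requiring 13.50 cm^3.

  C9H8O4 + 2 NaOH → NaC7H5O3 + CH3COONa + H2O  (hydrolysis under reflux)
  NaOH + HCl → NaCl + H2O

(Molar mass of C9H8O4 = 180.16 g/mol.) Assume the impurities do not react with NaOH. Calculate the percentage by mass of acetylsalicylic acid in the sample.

n(NaOH) added = 0.09843 × 0.4174 = 0.04108 mol
n(HCl) used in back-titration = 0.01350 × 0.1837 = 2.480 × 10^-3 mol
n(NaOH) left over = 2.480 × 10^-3 mol (1:1 ratio)
n(NaOH) consumed by analyte = 0.04108 − 2.480 × 10^-3 = 0.03860 mol
From the 1:2 ratio, n(C9H8O4) = 1/2 × 0.03860 = 0.01930 mol
mass of C9H8O4 = 0.01930 × 180.16 = 3.478 g
% C9H8O4 = 3.478 / 4.740 × 100 = 73.37 %

73.37 %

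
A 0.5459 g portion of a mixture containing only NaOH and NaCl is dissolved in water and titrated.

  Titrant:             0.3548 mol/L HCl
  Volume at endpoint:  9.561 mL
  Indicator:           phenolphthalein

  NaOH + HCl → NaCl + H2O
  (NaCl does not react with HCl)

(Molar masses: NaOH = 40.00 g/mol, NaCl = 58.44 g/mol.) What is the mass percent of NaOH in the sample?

n(HCl) = 0.009561 × 0.3548 = 3.392 × 10^-3 mol
Let x = n(NaOH), y = n(NaCl).
Titrant: 1x = 3.392 × 10^-3;  mass: 40.00x + 58.44y = 0.5459
Solving, x = 3.392 × 10^-3 mol, y = 7.019 × 10^-3 mol
mass of NaOH = 3.392 × 10^-3 × 40.00 = 0.1357 g
% NaOH = 0.1357 / 0.5459 × 100 = 24.86 %

24.86 %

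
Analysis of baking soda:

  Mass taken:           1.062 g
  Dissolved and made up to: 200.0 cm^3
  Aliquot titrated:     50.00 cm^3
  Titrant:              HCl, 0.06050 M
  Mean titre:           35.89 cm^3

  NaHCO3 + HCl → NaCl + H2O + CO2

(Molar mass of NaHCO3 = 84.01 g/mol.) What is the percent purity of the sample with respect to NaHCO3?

n(HCl) per titration = 0.03589 × 0.06050 = 2.171 × 10^-3 mol
n(NaHCO3) in each aliquot = 2.171 × 10^-3 mol (1:1 ratio)
n(NaHCO3) in the whole flask = 2.171 × 10^-3 × 200.0/50.00 = 8.685 × 10^-3 mol
mass of NaHCO3 = 8.685 × 10^-3 × 84.01 = 0.7297 g
% NaHCO3 = 0.7297 / 1.062 × 100 = 68.71 %

68.71 %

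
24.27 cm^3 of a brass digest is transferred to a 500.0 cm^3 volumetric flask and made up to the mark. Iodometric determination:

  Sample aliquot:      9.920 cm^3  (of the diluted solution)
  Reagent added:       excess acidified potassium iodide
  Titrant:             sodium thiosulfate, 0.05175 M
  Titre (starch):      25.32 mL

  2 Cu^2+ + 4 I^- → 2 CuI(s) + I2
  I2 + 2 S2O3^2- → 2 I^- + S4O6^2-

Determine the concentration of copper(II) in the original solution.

2.721 M

n(S2O3^2-) = 0.02532 × 0.05175 = 1.310 × 10^-3 mol
n(I2) = n(S2O3^2-)/2 = 6.552 × 10^-4 mol
From the 2:1 ratio, n(Cu2+) in the aliquot = 2/1 × 6.552 × 10^-4 = 1.310 × 10^-3 mol
[Cu2+]_dilute = 1.310 × 10^-3 / 0.009920 = 0.1321 mol/L
[Cu2+]_original = 0.1321 × 500.0/24.27 = 2.721 mol/L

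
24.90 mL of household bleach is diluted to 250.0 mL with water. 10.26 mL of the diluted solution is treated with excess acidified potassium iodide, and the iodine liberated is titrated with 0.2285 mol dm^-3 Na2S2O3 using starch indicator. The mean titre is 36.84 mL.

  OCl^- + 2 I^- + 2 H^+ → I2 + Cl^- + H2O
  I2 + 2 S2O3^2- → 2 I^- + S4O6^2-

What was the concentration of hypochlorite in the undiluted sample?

4.119 mol/L

n(S2O3^2-) = 0.03684 × 0.2285 = 8.418 × 10^-3 mol
n(I2) = n(S2O3^2-)/2 = 4.209 × 10^-3 mol
n(OCl^-) in the aliquot = 4.209 × 10^-3 mol (1:1 ratio)
[OCl^-]_dilute = 4.209 × 10^-3 / 0.01026 = 0.4102 mol/L
[OCl^-]_original = 0.4102 × 250.0/24.90 = 4.119 mol/L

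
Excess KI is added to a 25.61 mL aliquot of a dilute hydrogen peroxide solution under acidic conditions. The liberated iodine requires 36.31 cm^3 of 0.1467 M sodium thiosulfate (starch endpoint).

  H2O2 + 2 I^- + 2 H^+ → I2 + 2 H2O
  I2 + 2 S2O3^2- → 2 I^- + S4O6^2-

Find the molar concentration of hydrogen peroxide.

n(S2O3^2-) = 0.03631 × 0.1467 = 5.327 × 10^-3 mol
n(I2) = n(S2O3^2-)/2 = 2.663 × 10^-3 mol
n(H2O2) in the aliquot = 2.663 × 10^-3 mol (1:1 ratio)
[H2O2] = 2.663 × 10^-3 / 0.02561 = 0.1040 mol/L

0.1040 M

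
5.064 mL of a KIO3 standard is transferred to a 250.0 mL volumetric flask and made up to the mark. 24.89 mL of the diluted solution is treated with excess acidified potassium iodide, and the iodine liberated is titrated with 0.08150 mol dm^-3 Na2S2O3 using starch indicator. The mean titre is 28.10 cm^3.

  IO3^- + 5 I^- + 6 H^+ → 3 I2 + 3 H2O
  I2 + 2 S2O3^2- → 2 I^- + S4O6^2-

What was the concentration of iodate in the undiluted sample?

n(S2O3^2-) = 0.02810 × 0.08150 = 2.290 × 10^-3 mol
n(I2) = n(S2O3^2-)/2 = 1.145 × 10^-3 mol
From the 1:3 ratio, n(IO3^-) in the aliquot = 1/3 × 1.145 × 10^-3 = 3.817 × 10^-4 mol
[IO3^-]_dilute = 3.817 × 10^-4 / 0.02489 = 0.01534 mol/L
[IO3^-]_original = 0.01534 × 250.0/5.064 = 0.7571 mol/L

0.7571 mol/L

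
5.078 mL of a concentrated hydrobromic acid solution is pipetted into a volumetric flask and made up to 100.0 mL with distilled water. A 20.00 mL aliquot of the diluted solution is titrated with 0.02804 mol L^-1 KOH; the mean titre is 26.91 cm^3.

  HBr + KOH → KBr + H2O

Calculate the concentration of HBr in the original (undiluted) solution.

0.7430 mol/L

n(KOH) = 0.02691 × 0.02804 = 7.546 × 10^-4 mol
n(HBr) in the aliquot = 7.546 × 10^-4 mol (1:1 ratio)
[HBr]_dilute = 7.546 × 10^-4 / 0.02000 = 0.03773 mol/L
Dilution factor = 100.0 / 5.078 = 19.69
[HBr]_stock = 0.03773 × 19.69 = 0.7430 mol/L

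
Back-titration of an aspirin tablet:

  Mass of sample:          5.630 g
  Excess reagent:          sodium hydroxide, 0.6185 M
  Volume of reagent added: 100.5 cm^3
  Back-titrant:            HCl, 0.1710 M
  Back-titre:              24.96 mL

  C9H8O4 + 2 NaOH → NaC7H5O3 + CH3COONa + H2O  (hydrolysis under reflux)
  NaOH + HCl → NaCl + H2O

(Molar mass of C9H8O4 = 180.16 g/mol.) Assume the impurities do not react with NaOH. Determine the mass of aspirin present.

5.215 g

n(NaOH) added = 0.1005 × 0.6185 = 0.06216 mol
n(HCl) used in back-titration = 0.02496 × 0.1710 = 4.268 × 10^-3 mol
n(NaOH) left over = 4.268 × 10^-3 mol (1:1 ratio)
n(NaOH) consumed by analyte = 0.06216 − 4.268 × 10^-3 = 0.05789 mol
From the 1:2 ratio, n(C9H8O4) = 1/2 × 0.05789 = 0.02895 mol
mass of C9H8O4 = 0.02895 × 180.16 = 5.215 g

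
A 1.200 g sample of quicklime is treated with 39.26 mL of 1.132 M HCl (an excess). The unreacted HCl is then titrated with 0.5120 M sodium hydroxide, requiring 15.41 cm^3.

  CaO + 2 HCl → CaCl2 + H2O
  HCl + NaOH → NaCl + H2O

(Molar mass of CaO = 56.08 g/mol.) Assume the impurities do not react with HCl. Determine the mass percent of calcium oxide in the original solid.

n(HCl) added = 0.03926 × 1.132 = 0.04444 mol
n(NaOH) used in back-titration = 0.01541 × 0.5120 = 7.890 × 10^-3 mol
n(HCl) left over = 7.890 × 10^-3 mol (1:1 ratio)
n(HCl) consumed by analyte = 0.04444 − 7.890 × 10^-3 = 0.03655 mol
From the 1:2 ratio, n(CaO) = 1/2 × 0.03655 = 0.01828 mol
mass of CaO = 0.01828 × 56.08 = 1.025 g
% CaO = 1.025 / 1.200 × 100 = 85.41 %

85.41 %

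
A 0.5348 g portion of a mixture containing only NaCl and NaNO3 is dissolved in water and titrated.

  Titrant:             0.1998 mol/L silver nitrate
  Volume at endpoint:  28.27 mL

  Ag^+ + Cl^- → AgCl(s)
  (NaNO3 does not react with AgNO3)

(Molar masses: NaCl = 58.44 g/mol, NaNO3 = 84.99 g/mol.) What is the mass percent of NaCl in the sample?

n(AgNO3) = 0.02827 × 0.1998 = 5.648 × 10^-3 mol
Let x = n(NaCl), y = n(NaNO3).
Titrant: 1x = 5.648 × 10^-3;  mass: 58.44x + 84.99y = 0.5348
Solving, x = 5.648 × 10^-3 mol, y = 2.409 × 10^-3 mol
mass of NaCl = 5.648 × 10^-3 × 58.44 = 0.3301 g
% NaCl = 0.3301 / 0.5348 × 100 = 61.72 %

61.72 %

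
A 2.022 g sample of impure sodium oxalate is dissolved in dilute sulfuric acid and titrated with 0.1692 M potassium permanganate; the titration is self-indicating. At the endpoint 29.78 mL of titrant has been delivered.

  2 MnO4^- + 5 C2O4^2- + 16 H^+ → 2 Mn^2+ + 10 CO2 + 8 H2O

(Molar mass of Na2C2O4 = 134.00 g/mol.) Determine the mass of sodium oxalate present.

n(KMnO4) = 0.02978 L × 0.1692 mol/L = 5.039 × 10^-3 mol
From the 5:2 ratio, n(Na2C2O4) = 5/2 × 5.039 × 10^-3 = 0.01260 mol
mass of Na2C2O4 = 0.01260 × 134.00 g/mol = 1.688 g

1.688 g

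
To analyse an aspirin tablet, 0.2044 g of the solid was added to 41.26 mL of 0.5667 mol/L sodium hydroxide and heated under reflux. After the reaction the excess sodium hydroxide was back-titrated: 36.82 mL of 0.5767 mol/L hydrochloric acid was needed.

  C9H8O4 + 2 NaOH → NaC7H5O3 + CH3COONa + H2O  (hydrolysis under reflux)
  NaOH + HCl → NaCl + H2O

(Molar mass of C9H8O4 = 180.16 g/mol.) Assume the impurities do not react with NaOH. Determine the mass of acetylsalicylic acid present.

n(NaOH) added = 0.04126 × 0.5667 = 0.02338 mol
n(HCl) used in back-titration = 0.03682 × 0.5767 = 0.02123 mol
n(NaOH) left over = 0.02123 mol (1:1 ratio)
n(NaOH) consumed by analyte = 0.02338 − 0.02123 = 2.148 × 10^-3 mol
From the 1:2 ratio, n(C9H8O4) = 1/2 × 2.148 × 10^-3 = 1.074 × 10^-3 mol
mass of C9H8O4 = 1.074 × 10^-3 × 180.16 = 0.1935 g

0.1935 g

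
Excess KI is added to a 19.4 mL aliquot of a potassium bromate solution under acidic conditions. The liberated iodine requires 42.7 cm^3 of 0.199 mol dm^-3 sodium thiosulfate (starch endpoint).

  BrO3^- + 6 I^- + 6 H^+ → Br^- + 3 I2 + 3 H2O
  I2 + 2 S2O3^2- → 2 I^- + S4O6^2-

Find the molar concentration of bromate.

0.0730 mol/L

n(S2O3^2-) = 0.0427 × 0.199 = 8.50 × 10^-3 mol
n(I2) = n(S2O3^2-)/2 = 4.25 × 10^-3 mol
From the 1:3 ratio, n(BrO3^-) in the aliquot = 1/3 × 4.25 × 10^-3 = 1.42 × 10^-3 mol
[BrO3^-] = 1.42 × 10^-3 / 0.0194 = 0.0730 mol/L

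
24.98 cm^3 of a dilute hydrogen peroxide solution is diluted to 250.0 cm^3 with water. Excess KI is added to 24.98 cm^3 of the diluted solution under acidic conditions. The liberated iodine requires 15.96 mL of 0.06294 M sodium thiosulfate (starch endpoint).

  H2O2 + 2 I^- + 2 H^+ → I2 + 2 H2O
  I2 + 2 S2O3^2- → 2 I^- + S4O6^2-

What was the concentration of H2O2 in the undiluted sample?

0.2012 M

n(S2O3^2-) = 0.01596 × 0.06294 = 1.005 × 10^-3 mol
n(I2) = n(S2O3^2-)/2 = 5.023 × 10^-4 mol
n(H2O2) in the aliquot = 5.023 × 10^-4 mol (1:1 ratio)
[H2O2]_dilute = 5.023 × 10^-4 / 0.02498 = 0.02011 mol/L
[H2O2]_original = 0.02011 × 250.0/24.98 = 0.2012 mol/L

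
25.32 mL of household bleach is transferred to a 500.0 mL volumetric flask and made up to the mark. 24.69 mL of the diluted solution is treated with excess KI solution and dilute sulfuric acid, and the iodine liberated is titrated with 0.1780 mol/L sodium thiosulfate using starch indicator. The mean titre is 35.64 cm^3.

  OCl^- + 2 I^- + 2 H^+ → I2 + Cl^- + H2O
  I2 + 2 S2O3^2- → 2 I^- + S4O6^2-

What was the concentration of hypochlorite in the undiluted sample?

n(S2O3^2-) = 0.03564 × 0.1780 = 6.344 × 10^-3 mol
n(I2) = n(S2O3^2-)/2 = 3.172 × 10^-3 mol
n(OCl^-) in the aliquot = 3.172 × 10^-3 mol (1:1 ratio)
[OCl^-]_dilute = 3.172 × 10^-3 / 0.02469 = 0.1285 mol/L
[OCl^-]_original = 0.1285 × 500.0/25.32 = 2.537 mol/L

2.537 mol/L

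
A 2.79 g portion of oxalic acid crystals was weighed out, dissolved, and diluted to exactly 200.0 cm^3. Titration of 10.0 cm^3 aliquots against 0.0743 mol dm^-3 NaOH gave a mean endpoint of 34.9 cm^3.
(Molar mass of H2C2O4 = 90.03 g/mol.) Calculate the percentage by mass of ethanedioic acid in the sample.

H2C2O4 + 2 NaOH → Na2C2O4 + 2 H2O
n(NaOH) per titration = 0.0349 × 0.0743 = 2.59 × 10^-3 mol
From the 1:2 ratio, n(H2C2O4) in each aliquot = 1/2 × 2.59 × 10^-3 = 1.30 × 10^-3 mol
n(H2C2O4) in the whole flask = 1.30 × 10^-3 × 200.0/10.0 = 0.0259 mol
mass of H2C2O4 = 0.0259 × 90.03 = 2.33 g
% H2C2O4 = 2.33 / 2.79 × 100 = 83.7 %

83.7 %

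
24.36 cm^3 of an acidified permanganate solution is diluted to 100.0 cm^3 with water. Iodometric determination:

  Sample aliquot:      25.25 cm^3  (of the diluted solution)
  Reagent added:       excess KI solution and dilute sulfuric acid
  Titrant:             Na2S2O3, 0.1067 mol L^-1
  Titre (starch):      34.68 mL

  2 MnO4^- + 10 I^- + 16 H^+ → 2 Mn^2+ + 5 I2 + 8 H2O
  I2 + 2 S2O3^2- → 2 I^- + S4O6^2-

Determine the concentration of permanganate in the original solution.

0.1203 mol/L

n(S2O3^2-) = 0.03468 × 0.1067 = 3.700 × 10^-3 mol
n(I2) = n(S2O3^2-)/2 = 1.850 × 10^-3 mol
From the 2:5 ratio, n(MnO4^-) in the aliquot = 2/5 × 1.850 × 10^-3 = 7.401 × 10^-4 mol
[MnO4^-]_dilute = 7.401 × 10^-4 / 0.02525 = 0.02931 mol/L
[MnO4^-]_original = 0.02931 × 100.0/24.36 = 0.1203 mol/L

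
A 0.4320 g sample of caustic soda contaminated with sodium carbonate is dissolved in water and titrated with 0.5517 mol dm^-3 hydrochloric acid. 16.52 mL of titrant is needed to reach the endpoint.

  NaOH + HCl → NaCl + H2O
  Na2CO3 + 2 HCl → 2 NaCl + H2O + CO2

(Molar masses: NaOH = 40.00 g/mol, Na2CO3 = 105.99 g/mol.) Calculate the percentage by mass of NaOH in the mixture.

n(HCl) = 0.01652 × 0.5517 = 9.114 × 10^-3 mol
Let x = n(NaOH), y = n(Na2CO3).
Titrant: 1x + 2y = 9.114 × 10^-3;  mass: 40.00x + 105.99y = 0.4320
Solving, x = 3.925 × 10^-3 mol, y = 2.595 × 10^-3 mol
mass of NaOH = 3.925 × 10^-3 × 40.00 = 0.1570 g
% NaOH = 0.1570 / 0.4320 × 100 = 36.34 %

36.34 %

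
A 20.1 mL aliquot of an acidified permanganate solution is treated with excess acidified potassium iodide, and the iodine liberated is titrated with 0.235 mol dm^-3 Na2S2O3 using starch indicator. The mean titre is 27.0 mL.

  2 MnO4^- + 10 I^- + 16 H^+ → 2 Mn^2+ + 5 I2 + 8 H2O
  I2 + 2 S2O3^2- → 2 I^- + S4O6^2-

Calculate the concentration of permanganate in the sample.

0.0631 mol/L

n(S2O3^2-) = 0.0270 × 0.235 = 6.34 × 10^-3 mol
n(I2) = n(S2O3^2-)/2 = 3.17 × 10^-3 mol
From the 2:5 ratio, n(MnO4^-) in the aliquot = 2/5 × 3.17 × 10^-3 = 1.27 × 10^-3 mol
[MnO4^-] = 1.27 × 10^-3 / 0.0201 = 0.0631 mol/L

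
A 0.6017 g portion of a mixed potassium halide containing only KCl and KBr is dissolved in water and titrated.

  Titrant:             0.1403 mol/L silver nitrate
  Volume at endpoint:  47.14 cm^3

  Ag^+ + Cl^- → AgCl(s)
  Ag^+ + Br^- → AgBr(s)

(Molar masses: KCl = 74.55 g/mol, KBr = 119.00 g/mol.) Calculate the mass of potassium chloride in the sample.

0.3108 g

n(AgNO3) = 0.04714 × 0.1403 = 6.614 × 10^-3 mol
Let x = n(KCl), y = n(KBr).
Titrant: 1x + 1y = 6.614 × 10^-3;  mass: 74.55x + 119.00y = 0.6017
Solving, x = 4.170 × 10^-3 mol, y = 2.444 × 10^-3 mol
mass of KCl = 4.170 × 10^-3 × 74.55 = 0.3108 g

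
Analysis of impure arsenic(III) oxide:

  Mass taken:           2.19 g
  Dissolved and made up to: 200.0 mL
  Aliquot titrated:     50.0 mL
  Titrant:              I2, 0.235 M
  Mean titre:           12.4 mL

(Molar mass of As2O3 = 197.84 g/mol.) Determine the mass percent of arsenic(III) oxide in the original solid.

As2O3 + 2 I2 + 2 H2O → As2O5 + 4 HI
n(I2) per titration = 0.0124 × 0.235 = 2.91 × 10^-3 mol
From the 1:2 ratio, n(As2O3) in each aliquot = 1/2 × 2.91 × 10^-3 = 1.46 × 10^-3 mol
n(As2O3) in the whole flask = 1.46 × 10^-3 × 200.0/50.0 = 5.83 × 10^-3 mol
mass of As2O3 = 5.83 × 10^-3 × 197.84 = 1.15 g
% As2O3 = 1.15 / 2.19 × 100 = 52.6 %

52.6 %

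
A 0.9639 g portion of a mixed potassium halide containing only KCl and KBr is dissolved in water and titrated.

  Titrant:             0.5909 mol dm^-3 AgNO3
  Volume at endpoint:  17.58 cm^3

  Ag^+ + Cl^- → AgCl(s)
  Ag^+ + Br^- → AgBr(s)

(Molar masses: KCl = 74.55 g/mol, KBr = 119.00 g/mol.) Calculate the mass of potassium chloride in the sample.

n(AgNO3) = 0.01758 × 0.5909 = 0.01039 mol
Let x = n(KCl), y = n(KBr).
Titrant: 1x + 1y = 0.01039;  mass: 74.55x + 119.00y = 0.9639
Solving, x = 6.125 × 10^-3 mol, y = 4.263 × 10^-3 mol
mass of KCl = 6.125 × 10^-3 × 74.55 = 0.4566 g

0.4566 g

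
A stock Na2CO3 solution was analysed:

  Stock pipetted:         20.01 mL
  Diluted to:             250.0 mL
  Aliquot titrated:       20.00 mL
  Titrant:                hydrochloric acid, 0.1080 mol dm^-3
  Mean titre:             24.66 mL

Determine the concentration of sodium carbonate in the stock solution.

0.8319 mol/L

Na2CO3 + 2 HCl → 2 NaCl + H2O + CO2
n(HCl) = 0.02466 × 0.1080 = 2.663 × 10^-3 mol
From the 1:2 ratio, n(Na2CO3) in the aliquot = 1/2 × 2.663 × 10^-3 = 1.332 × 10^-3 mol
[Na2CO3]_dilute = 1.332 × 10^-3 / 0.02000 = 0.06658 mol/L
Dilution factor = 250.0 / 20.01 = 12.49
[Na2CO3]_stock = 0.06658 × 12.49 = 0.8319 mol/L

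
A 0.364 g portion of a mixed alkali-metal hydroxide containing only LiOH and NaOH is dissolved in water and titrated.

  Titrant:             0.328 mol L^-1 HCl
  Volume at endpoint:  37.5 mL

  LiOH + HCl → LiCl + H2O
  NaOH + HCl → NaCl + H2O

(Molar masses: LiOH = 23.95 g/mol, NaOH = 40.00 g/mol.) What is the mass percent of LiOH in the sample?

52.5 %

n(HCl) = 0.0375 × 0.328 = 0.0123 mol
Let x = n(LiOH), y = n(NaOH).
Titrant: 1x + 1y = 0.0123;  mass: 23.95x + 40.00y = 0.364
Solving, x = 7.98 × 10^-3 mol, y = 4.32 × 10^-3 mol
mass of LiOH = 7.98 × 10^-3 × 23.95 = 0.191 g
% LiOH = 0.191 / 0.364 × 100 = 52.5 %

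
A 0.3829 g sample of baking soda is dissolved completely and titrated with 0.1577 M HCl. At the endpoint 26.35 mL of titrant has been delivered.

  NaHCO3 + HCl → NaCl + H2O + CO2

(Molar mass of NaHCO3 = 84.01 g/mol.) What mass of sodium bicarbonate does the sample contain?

0.3491 g

n(HCl) = 0.02635 L × 0.1577 mol/L = 4.155 × 10^-3 mol
n(NaHCO3) = 4.155 × 10^-3 mol (1:1 ratio)
mass of NaHCO3 = 4.155 × 10^-3 × 84.01 g/mol = 0.3491 g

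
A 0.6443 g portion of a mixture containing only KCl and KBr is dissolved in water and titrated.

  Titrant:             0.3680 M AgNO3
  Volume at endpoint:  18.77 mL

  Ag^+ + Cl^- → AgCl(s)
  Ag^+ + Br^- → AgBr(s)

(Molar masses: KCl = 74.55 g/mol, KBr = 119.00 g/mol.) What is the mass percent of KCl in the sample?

n(AgNO3) = 0.01877 × 0.3680 = 6.907 × 10^-3 mol
Let x = n(KCl), y = n(KBr).
Titrant: 1x + 1y = 6.907 × 10^-3;  mass: 74.55x + 119.00y = 0.6443
Solving, x = 3.997 × 10^-3 mol, y = 2.910 × 10^-3 mol
mass of KCl = 3.997 × 10^-3 × 74.55 = 0.2980 g
% KCl = 0.2980 / 0.6443 × 100 = 46.25 %

46.25 %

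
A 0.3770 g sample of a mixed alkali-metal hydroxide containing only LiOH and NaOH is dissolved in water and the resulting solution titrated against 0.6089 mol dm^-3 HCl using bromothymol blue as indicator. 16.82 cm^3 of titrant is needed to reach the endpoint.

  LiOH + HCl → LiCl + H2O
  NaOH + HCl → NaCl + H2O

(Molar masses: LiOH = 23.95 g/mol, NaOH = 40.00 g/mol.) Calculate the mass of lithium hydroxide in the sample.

0.04875 g

n(HCl) = 0.01682 × 0.6089 = 0.01024 mol
Let x = n(LiOH), y = n(NaOH).
Titrant: 1x + 1y = 0.01024;  mass: 23.95x + 40.00y = 0.3770
Solving, x = 2.035 × 10^-3 mol, y = 8.206 × 10^-3 mol
mass of LiOH = 2.035 × 10^-3 × 23.95 = 0.04875 g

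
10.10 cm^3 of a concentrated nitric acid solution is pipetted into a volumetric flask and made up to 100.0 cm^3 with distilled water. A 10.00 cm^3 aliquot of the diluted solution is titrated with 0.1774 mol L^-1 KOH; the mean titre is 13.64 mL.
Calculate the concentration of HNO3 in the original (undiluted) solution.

HNO3 + KOH → KNO3 + H2O
n(KOH) = 0.01364 × 0.1774 = 2.420 × 10^-3 mol
n(HNO3) in the aliquot = 2.420 × 10^-3 mol (1:1 ratio)
[HNO3]_dilute = 2.420 × 10^-3 / 0.01000 = 0.2420 mol/L
Dilution factor = 100.0 / 10.10 = 9.901
[HNO3]_stock = 0.2420 × 9.901 = 2.396 mol/L

2.396 mol/L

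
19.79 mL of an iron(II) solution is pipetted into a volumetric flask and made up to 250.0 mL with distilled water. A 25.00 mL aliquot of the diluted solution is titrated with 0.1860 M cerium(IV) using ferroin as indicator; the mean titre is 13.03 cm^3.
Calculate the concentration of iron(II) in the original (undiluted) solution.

1.225 M

Ce^4+ + Fe^2+ → Ce^3+ + Fe^3+
n(Ce4+) = 0.01303 × 0.1860 = 2.424 × 10^-3 mol
n(Fe2+) in the aliquot = 2.424 × 10^-3 mol (1:1 ratio)
[Fe2+]_dilute = 2.424 × 10^-3 / 0.02500 = 0.09694 mol/L
Dilution factor = 250.0 / 19.79 = 12.63
[Fe2+]_stock = 0.09694 × 12.63 = 1.225 mol/L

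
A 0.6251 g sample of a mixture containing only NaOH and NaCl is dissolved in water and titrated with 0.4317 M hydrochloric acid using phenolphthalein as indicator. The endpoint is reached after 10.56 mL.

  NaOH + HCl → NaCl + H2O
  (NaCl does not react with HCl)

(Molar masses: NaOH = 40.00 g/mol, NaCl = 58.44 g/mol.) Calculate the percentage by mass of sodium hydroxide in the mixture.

n(HCl) = 0.01056 × 0.4317 = 4.559 × 10^-3 mol
Let x = n(NaOH), y = n(NaCl).
Titrant: 1x = 4.559 × 10^-3;  mass: 40.00x + 58.44y = 0.6251
Solving, x = 4.559 × 10^-3 mol, y = 7.576 × 10^-3 mol
mass of NaOH = 4.559 × 10^-3 × 40.00 = 0.1824 g
% NaOH = 0.1824 / 0.6251 × 100 = 29.17 %

29.17 %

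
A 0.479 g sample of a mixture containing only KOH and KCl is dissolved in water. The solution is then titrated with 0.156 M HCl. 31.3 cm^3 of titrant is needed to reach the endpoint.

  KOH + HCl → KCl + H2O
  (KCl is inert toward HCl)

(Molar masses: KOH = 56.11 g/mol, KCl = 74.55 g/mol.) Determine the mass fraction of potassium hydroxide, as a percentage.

n(HCl) = 0.0313 × 0.156 = 4.88 × 10^-3 mol
Let x = n(KOH), y = n(KCl).
Titrant: 1x = 4.88 × 10^-3;  mass: 56.11x + 74.55y = 0.479
Solving, x = 4.88 × 10^-3 mol, y = 2.75 × 10^-3 mol
mass of KOH = 4.88 × 10^-3 × 56.11 = 0.274 g
% KOH = 0.274 / 0.479 × 100 = 57.2 %

57.2 %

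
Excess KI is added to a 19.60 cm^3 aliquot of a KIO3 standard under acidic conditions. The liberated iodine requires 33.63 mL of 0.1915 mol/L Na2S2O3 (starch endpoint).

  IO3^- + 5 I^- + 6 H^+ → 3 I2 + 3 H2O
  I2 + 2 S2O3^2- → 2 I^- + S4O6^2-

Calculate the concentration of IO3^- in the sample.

n(S2O3^2-) = 0.03363 × 0.1915 = 6.440 × 10^-3 mol
n(I2) = n(S2O3^2-)/2 = 3.220 × 10^-3 mol
From the 1:3 ratio, n(IO3^-) in the aliquot = 1/3 × 3.220 × 10^-3 = 1.073 × 10^-3 mol
[IO3^-] = 1.073 × 10^-3 / 0.01960 = 0.05476 mol/L

0.05476 mol/L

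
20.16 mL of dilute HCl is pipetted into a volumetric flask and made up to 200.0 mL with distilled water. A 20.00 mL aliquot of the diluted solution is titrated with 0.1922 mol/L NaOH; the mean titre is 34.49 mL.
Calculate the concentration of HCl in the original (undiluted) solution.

3.288 mol/L

HCl + NaOH → NaCl + H2O
n(NaOH) = 0.03449 × 0.1922 = 6.629 × 10^-3 mol
n(HCl) in the aliquot = 6.629 × 10^-3 mol (1:1 ratio)
[HCl]_dilute = 6.629 × 10^-3 / 0.02000 = 0.3314 mol/L
Dilution factor = 200.0 / 20.16 = 9.921
[HCl]_stock = 0.3314 × 9.921 = 3.288 mol/L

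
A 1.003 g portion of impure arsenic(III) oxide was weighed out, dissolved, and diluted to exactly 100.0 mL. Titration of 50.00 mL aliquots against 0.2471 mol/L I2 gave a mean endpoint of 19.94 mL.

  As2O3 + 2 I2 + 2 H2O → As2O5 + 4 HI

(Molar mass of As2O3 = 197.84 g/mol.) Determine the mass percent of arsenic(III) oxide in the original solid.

n(I2) per titration = 0.01994 × 0.2471 = 4.927 × 10^-3 mol
From the 1:2 ratio, n(As2O3) in each aliquot = 1/2 × 4.927 × 10^-3 = 2.464 × 10^-3 mol
n(As2O3) in the whole flask = 2.464 × 10^-3 × 100.0/50.00 = 4.927 × 10^-3 mol
mass of As2O3 = 4.927 × 10^-3 × 197.84 = 0.9748 g
% As2O3 = 0.9748 / 1.003 × 100 = 97.19 %

97.19 %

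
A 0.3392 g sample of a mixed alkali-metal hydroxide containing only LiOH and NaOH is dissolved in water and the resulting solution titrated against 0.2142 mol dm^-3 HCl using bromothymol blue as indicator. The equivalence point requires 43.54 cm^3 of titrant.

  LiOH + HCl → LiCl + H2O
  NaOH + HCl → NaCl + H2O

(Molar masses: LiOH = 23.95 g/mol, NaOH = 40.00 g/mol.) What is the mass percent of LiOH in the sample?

14.89 %

n(HCl) = 0.04354 × 0.2142 = 9.326 × 10^-3 mol
Let x = n(LiOH), y = n(NaOH).
Titrant: 1x + 1y = 9.326 × 10^-3;  mass: 23.95x + 40.00y = 0.3392
Solving, x = 2.109 × 10^-3 mol, y = 7.217 × 10^-3 mol
mass of LiOH = 2.109 × 10^-3 × 23.95 = 0.05051 g
% LiOH = 0.05051 / 0.3392 × 100 = 14.89 %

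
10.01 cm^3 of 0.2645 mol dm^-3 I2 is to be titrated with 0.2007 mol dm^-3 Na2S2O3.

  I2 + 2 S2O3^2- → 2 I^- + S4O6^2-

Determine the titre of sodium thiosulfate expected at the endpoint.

n(I2) = 0.01001 L × 0.2645 mol/L = 2.648 × 10^-3 mol
From the 2:1 stoichiometry, n(Na2S2O3) = 2/1 × 2.648 × 10^-3 = 5.295 × 10^-3 mol
V(Na2S2O3) = 5.295 × 10^-3 mol / 0.2007 mol/L = 0.02638 L = 26.38 mL

26.38 mL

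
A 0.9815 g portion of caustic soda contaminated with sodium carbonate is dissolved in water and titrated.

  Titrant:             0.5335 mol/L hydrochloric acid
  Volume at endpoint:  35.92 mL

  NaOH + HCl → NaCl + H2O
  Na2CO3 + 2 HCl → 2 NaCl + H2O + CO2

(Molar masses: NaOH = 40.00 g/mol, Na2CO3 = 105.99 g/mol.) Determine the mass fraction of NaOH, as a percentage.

10.68 %

n(HCl) = 0.03592 × 0.5335 = 0.01916 mol
Let x = n(NaOH), y = n(Na2CO3).
Titrant: 1x + 2y = 0.01916;  mass: 40.00x + 105.99y = 0.9815
Solving, x = 2.621 × 10^-3 mol, y = 8.271 × 10^-3 mol
mass of NaOH = 2.621 × 10^-3 × 40.00 = 0.1048 g
% NaOH = 0.1048 / 0.9815 × 100 = 10.68 %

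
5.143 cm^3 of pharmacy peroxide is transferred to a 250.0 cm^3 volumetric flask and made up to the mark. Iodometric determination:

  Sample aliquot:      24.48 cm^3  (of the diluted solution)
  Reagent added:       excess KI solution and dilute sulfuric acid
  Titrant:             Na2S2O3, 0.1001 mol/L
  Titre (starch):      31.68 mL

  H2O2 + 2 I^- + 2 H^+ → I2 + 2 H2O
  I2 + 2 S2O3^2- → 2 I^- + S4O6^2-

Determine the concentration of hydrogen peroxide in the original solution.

3.148 mol/L

n(S2O3^2-) = 0.03168 × 0.1001 = 3.171 × 10^-3 mol
n(I2) = n(S2O3^2-)/2 = 1.586 × 10^-3 mol
n(H2O2) in the aliquot = 1.586 × 10^-3 mol (1:1 ratio)
[H2O2]_dilute = 1.586 × 10^-3 / 0.02448 = 0.06477 mol/L
[H2O2]_original = 0.06477 × 250.0/5.143 = 3.148 mol/L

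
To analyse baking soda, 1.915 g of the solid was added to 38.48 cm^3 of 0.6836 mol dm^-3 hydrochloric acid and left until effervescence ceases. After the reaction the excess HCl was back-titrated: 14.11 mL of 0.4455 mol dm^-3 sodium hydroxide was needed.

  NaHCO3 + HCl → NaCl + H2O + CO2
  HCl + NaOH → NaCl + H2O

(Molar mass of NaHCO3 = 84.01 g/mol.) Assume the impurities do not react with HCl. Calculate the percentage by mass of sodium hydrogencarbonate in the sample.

n(HCl) added = 0.03848 × 0.6836 = 0.02630 mol
n(NaOH) used in back-titration = 0.01411 × 0.4455 = 6.286 × 10^-3 mol
n(HCl) left over = 6.286 × 10^-3 mol (1:1 ratio)
n(HCl) consumed by analyte = 0.02630 − 6.286 × 10^-3 = 0.02002 mol
n(NaHCO3) = 0.02002 mol (1:1 ratio)
mass of NaHCO3 = 0.02002 × 84.01 = 1.682 g
% NaHCO3 = 1.682 / 1.915 × 100 = 87.82 %

87.82 %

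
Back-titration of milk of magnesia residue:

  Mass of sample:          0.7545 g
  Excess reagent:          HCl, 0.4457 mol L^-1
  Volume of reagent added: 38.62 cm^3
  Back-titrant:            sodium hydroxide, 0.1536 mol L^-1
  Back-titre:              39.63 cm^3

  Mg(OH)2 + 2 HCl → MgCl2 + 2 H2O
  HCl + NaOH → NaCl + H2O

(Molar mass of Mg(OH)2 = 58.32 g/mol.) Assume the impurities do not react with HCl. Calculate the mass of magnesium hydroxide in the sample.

n(HCl) added = 0.03862 × 0.4457 = 0.01721 mol
n(NaOH) used in back-titration = 0.03963 × 0.1536 = 6.087 × 10^-3 mol
n(HCl) left over = 6.087 × 10^-3 mol (1:1 ratio)
n(HCl) consumed by analyte = 0.01721 − 6.087 × 10^-3 = 0.01113 mol
From the 1:2 ratio, n(Mg(OH)2) = 1/2 × 0.01113 = 5.563 × 10^-3 mol
mass of Mg(OH)2 = 5.563 × 10^-3 × 58.32 = 0.3244 g

0.3244 g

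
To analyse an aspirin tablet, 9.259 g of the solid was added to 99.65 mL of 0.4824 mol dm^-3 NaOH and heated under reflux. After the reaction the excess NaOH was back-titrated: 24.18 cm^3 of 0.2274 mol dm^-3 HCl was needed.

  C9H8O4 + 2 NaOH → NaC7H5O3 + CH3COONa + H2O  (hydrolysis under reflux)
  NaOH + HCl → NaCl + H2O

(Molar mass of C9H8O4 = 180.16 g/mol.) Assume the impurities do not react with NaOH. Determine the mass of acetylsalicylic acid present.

n(NaOH) added = 0.09965 × 0.4824 = 0.04807 mol
n(HCl) used in back-titration = 0.02418 × 0.2274 = 5.499 × 10^-3 mol
n(NaOH) left over = 5.499 × 10^-3 mol (1:1 ratio)
n(NaOH) consumed by analyte = 0.04807 − 5.499 × 10^-3 = 0.04257 mol
From the 1:2 ratio, n(C9H8O4) = 1/2 × 0.04257 = 0.02129 mol
mass of C9H8O4 = 0.02129 × 180.16 = 3.835 g

3.835 g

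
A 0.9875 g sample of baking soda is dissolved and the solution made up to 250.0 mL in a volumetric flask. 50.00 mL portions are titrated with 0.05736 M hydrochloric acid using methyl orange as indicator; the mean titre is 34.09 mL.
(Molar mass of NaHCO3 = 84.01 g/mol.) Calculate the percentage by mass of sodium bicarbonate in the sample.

83.18 %

NaHCO3 + HCl → NaCl + H2O + CO2
n(HCl) per titration = 0.03409 × 0.05736 = 1.955 × 10^-3 mol
n(NaHCO3) in each aliquot = 1.955 × 10^-3 mol (1:1 ratio)
n(NaHCO3) in the whole flask = 1.955 × 10^-3 × 250.0/50.00 = 9.777 × 10^-3 mol
mass of NaHCO3 = 9.777 × 10^-3 × 84.01 = 0.8214 g
% NaHCO3 = 0.8214 / 0.9875 × 100 = 83.18 %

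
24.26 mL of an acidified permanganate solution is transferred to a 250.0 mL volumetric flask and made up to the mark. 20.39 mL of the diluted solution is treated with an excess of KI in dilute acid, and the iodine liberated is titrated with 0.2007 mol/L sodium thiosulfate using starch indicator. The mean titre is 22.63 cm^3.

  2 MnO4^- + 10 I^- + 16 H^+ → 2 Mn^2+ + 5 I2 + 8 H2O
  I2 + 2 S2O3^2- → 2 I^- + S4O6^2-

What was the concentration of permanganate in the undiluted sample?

0.4591 mol/L

n(S2O3^2-) = 0.02263 × 0.2007 = 4.542 × 10^-3 mol
n(I2) = n(S2O3^2-)/2 = 2.271 × 10^-3 mol
From the 2:5 ratio, n(MnO4^-) in the aliquot = 2/5 × 2.271 × 10^-3 = 9.084 × 10^-4 mol
[MnO4^-]_dilute = 9.084 × 10^-4 / 0.02039 = 0.04455 mol/L
[MnO4^-]_original = 0.04455 × 250.0/24.26 = 0.4591 mol/L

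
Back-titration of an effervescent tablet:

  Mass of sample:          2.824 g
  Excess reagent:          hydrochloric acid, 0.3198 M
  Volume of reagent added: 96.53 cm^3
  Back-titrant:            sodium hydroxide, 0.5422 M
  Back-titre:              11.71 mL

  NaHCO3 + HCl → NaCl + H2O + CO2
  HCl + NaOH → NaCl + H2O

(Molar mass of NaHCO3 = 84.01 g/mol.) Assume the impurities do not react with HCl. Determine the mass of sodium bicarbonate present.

2.060 g

n(HCl) added = 0.09653 × 0.3198 = 0.03087 mol
n(NaOH) used in back-titration = 0.01171 × 0.5422 = 6.349 × 10^-3 mol
n(HCl) left over = 6.349 × 10^-3 mol (1:1 ratio)
n(HCl) consumed by analyte = 0.03087 − 6.349 × 10^-3 = 0.02452 mol
n(NaHCO3) = 0.02452 mol (1:1 ratio)
mass of NaHCO3 = 0.02452 × 84.01 = 2.060 g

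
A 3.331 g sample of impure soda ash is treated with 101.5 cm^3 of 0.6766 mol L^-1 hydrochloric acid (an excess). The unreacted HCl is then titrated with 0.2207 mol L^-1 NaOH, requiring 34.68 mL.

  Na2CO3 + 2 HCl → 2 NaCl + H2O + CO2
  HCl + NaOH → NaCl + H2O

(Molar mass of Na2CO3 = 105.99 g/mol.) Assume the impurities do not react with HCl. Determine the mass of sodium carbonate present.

3.234 g

n(HCl) added = 0.1015 × 0.6766 = 0.06867 mol
n(NaOH) used in back-titration = 0.03468 × 0.2207 = 7.654 × 10^-3 mol
n(HCl) left over = 7.654 × 10^-3 mol (1:1 ratio)
n(HCl) consumed by analyte = 0.06867 − 7.654 × 10^-3 = 0.06102 mol
From the 1:2 ratio, n(Na2CO3) = 1/2 × 0.06102 = 0.03051 mol
mass of Na2CO3 = 0.03051 × 105.99 = 3.234 g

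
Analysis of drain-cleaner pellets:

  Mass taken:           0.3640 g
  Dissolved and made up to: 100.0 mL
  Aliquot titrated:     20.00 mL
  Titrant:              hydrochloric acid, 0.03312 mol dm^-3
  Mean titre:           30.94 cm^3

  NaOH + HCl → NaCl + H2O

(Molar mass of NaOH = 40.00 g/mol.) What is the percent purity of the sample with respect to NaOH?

56.30 %

n(HCl) per titration = 0.03094 × 0.03312 = 1.025 × 10^-3 mol
n(NaOH) in each aliquot = 1.025 × 10^-3 mol (1:1 ratio)
n(NaOH) in the whole flask = 1.025 × 10^-3 × 100.0/20.00 = 5.124 × 10^-3 mol
mass of NaOH = 5.124 × 10^-3 × 40.00 = 0.2049 g
% NaOH = 0.2049 / 0.3640 × 100 = 56.30 %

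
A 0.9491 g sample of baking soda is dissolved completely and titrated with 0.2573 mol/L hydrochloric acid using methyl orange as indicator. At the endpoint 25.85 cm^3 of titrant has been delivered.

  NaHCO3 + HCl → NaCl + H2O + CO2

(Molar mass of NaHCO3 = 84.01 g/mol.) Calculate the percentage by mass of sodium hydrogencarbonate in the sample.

58.87 %

n(HCl) = 0.02585 L × 0.2573 mol/L = 6.651 × 10^-3 mol
n(NaHCO3) = 6.651 × 10^-3 mol (1:1 ratio)
mass of NaHCO3 = 6.651 × 10^-3 × 84.01 g/mol = 0.5588 g
% NaHCO3 = 0.5588 / 0.9491 × 100 = 58.87 %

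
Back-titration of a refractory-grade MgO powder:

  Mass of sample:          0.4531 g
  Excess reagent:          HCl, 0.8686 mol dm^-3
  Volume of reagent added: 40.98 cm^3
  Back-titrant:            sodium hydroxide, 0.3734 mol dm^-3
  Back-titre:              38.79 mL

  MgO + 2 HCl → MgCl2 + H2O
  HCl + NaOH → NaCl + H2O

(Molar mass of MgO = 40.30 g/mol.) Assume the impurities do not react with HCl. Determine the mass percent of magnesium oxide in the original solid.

n(HCl) added = 0.04098 × 0.8686 = 0.03560 mol
n(NaOH) used in back-titration = 0.03879 × 0.3734 = 0.01448 mol
n(HCl) left over = 0.01448 mol (1:1 ratio)
n(HCl) consumed by analyte = 0.03560 − 0.01448 = 0.02111 mol
From the 1:2 ratio, n(MgO) = 1/2 × 0.02111 = 0.01056 mol
mass of MgO = 0.01056 × 40.30 = 0.4254 g
% MgO = 0.4254 / 0.4531 × 100 = 93.88 %

93.88 %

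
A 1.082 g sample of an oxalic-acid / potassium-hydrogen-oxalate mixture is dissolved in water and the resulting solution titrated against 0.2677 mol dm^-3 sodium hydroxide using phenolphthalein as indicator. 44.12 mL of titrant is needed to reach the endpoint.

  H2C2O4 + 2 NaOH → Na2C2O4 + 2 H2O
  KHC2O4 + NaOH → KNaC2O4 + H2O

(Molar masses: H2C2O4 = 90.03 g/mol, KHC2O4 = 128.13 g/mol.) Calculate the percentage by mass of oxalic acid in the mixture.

n(NaOH) = 0.04412 × 0.2677 = 0.01181 mol
Let x = n(H2C2O4), y = n(KHC2O4).
Titrant: 2x + 1y = 0.01181;  mass: 90.03x + 128.13y = 1.082
Solving, x = 2.595 × 10^-3 mol, y = 6.621 × 10^-3 mol
mass of H2C2O4 = 2.595 × 10^-3 × 90.03 = 0.2336 g
% H2C2O4 = 0.2336 / 1.082 × 100 = 21.59 %

21.59 %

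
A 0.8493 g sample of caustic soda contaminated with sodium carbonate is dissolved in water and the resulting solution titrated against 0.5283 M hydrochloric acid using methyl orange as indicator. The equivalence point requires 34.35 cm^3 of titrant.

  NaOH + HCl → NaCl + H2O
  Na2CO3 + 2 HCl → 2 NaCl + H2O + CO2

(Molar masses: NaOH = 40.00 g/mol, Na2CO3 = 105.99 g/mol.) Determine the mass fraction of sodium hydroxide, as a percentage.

40.74 %

n(HCl) = 0.03435 × 0.5283 = 0.01815 mol
Let x = n(NaOH), y = n(Na2CO3).
Titrant: 1x + 2y = 0.01815;  mass: 40.00x + 105.99y = 0.8493
Solving, x = 8.650 × 10^-3 mol, y = 4.749 × 10^-3 mol
mass of NaOH = 8.650 × 10^-3 × 40.00 = 0.3460 g
% NaOH = 0.3460 / 0.8493 × 100 = 40.74 %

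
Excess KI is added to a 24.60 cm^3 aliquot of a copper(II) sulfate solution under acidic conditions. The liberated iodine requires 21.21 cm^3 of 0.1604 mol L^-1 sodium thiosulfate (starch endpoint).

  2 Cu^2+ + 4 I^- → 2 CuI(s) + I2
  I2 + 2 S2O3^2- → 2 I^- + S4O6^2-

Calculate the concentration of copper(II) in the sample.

0.1383 mol/L

n(S2O3^2-) = 0.02121 × 0.1604 = 3.402 × 10^-3 mol
n(I2) = n(S2O3^2-)/2 = 1.701 × 10^-3 mol
From the 2:1 ratio, n(Cu2+) in the aliquot = 2/1 × 1.701 × 10^-3 = 3.402 × 10^-3 mol
[Cu2+] = 3.402 × 10^-3 / 0.02460 = 0.1383 mol/L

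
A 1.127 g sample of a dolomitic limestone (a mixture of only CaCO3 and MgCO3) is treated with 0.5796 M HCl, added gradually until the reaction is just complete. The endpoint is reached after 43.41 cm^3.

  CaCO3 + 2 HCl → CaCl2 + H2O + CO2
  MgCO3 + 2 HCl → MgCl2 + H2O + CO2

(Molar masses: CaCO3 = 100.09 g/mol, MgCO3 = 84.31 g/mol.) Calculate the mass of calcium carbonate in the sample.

0.4209 g

n(HCl) = 0.04341 × 0.5796 = 0.02516 mol
Let x = n(CaCO3), y = n(MgCO3).
Titrant: 2x + 2y = 0.02516;  mass: 100.09x + 84.31y = 1.127
Solving, x = 4.205 × 10^-3 mol, y = 8.375 × 10^-3 mol
mass of CaCO3 = 4.205 × 10^-3 × 100.09 = 0.4209 g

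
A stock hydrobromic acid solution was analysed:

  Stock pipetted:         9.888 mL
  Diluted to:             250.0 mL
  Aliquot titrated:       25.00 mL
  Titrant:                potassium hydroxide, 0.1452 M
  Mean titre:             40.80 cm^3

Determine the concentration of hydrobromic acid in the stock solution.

HBr + KOH → KBr + H2O
n(KOH) = 0.04080 × 0.1452 = 5.924 × 10^-3 mol
n(HBr) in the aliquot = 5.924 × 10^-3 mol (1:1 ratio)
[HBr]_dilute = 5.924 × 10^-3 / 0.02500 = 0.2370 mol/L
Dilution factor = 250.0 / 9.888 = 25.28
[HBr]_stock = 0.2370 × 25.28 = 5.991 mol/L

5.991 M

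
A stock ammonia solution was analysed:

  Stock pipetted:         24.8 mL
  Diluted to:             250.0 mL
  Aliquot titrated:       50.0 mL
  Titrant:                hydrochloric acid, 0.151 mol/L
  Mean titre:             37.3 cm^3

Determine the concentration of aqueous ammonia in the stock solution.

NH3 + HCl → NH4Cl
n(HCl) = 0.0373 × 0.151 = 5.63 × 10^-3 mol
n(NH3) in the aliquot = 5.63 × 10^-3 mol (1:1 ratio)
[NH3]_dilute = 5.63 × 10^-3 / 0.0500 = 0.113 mol/L
Dilution factor = 250.0 / 24.8 = 10.08
[NH3]_stock = 0.113 × 10.08 = 1.14 mol/L

1.14 mol/L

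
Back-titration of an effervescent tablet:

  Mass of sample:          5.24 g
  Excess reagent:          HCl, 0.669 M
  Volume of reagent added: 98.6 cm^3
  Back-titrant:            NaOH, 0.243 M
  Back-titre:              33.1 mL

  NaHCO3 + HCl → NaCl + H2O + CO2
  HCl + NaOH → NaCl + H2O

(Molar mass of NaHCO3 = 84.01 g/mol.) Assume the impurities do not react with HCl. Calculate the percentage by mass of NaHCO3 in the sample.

92.9 %

n(HCl) added = 0.0986 × 0.669 = 0.0660 mol
n(NaOH) used in back-titration = 0.0331 × 0.243 = 8.04 × 10^-3 mol
n(HCl) left over = 8.04 × 10^-3 mol (1:1 ratio)
n(HCl) consumed by analyte = 0.0660 − 8.04 × 10^-3 = 0.0579 mol
n(NaHCO3) = 0.0579 mol (1:1 ratio)
mass of NaHCO3 = 0.0579 × 84.01 = 4.87 g
% NaHCO3 = 4.87 / 5.24 × 100 = 92.9 %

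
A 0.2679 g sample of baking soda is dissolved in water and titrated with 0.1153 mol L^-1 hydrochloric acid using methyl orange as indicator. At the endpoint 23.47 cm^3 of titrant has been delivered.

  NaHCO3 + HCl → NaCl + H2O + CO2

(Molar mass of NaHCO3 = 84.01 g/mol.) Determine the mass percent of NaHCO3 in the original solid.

84.86 %

n(HCl) = 0.02347 L × 0.1153 mol/L = 2.706 × 10^-3 mol
n(NaHCO3) = 2.706 × 10^-3 mol (1:1 ratio)
mass of NaHCO3 = 2.706 × 10^-3 × 84.01 g/mol = 0.2273 g
% NaHCO3 = 0.2273 / 0.2679 × 100 = 84.86 %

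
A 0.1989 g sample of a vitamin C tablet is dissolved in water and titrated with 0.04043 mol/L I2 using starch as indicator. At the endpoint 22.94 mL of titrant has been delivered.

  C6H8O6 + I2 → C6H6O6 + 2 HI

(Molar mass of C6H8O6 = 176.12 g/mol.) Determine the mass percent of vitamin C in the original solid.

n(I2) = 0.02294 L × 0.04043 mol/L = 9.275 × 10^-4 mol
n(C6H8O6) = 9.275 × 10^-4 mol (1:1 ratio)
mass of C6H8O6 = 9.275 × 10^-4 × 176.12 g/mol = 0.1633 g
% C6H8O6 = 0.1633 / 0.1989 × 100 = 82.12 %

82.12 %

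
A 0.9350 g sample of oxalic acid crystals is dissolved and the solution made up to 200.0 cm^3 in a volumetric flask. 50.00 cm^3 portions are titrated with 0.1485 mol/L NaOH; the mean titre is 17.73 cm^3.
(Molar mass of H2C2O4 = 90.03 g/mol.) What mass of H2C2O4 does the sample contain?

H2C2O4 + 2 NaOH → Na2C2O4 + 2 H2O
n(NaOH) per titration = 0.01773 × 0.1485 = 2.633 × 10^-3 mol
From the 1:2 ratio, n(H2C2O4) in each aliquot = 1/2 × 2.633 × 10^-3 = 1.316 × 10^-3 mol
n(H2C2O4) in the whole flask = 1.316 × 10^-3 × 200.0/50.00 = 5.266 × 10^-3 mol
mass of H2C2O4 = 5.266 × 10^-3 × 90.03 = 0.4741 g

0.4741 g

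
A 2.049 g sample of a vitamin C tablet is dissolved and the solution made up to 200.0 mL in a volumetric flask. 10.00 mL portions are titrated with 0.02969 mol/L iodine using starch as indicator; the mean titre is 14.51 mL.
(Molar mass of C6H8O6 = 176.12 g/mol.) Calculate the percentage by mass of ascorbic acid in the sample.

C6H8O6 + I2 → C6H6O6 + 2 HI
n(I2) per titration = 0.01451 × 0.02969 = 4.308 × 10^-4 mol
n(C6H8O6) in each aliquot = 4.308 × 10^-4 mol (1:1 ratio)
n(C6H8O6) in the whole flask = 4.308 × 10^-4 × 200.0/10.00 = 8.616 × 10^-3 mol
mass of C6H8O6 = 8.616 × 10^-3 × 176.12 = 1.517 g
% C6H8O6 = 1.517 / 2.049 × 100 = 74.06 %

74.06 %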